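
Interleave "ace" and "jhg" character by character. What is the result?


Interleaving "ace" and "jhg":
  Position 0: 'a' from first, 'j' from second => "aj"
  Position 1: 'c' from first, 'h' from second => "ch"
  Position 2: 'e' from first, 'g' from second => "eg"
Result: ajcheg

ajcheg


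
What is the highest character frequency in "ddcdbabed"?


Input: ddcdbabed
Character counts:
  'a': 1
  'b': 2
  'c': 1
  'd': 4
  'e': 1
Maximum frequency: 4

4


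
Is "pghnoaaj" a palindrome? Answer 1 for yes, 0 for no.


Input: pghnoaaj
Reversed: jaaonhgp
  Compare pos 0 ('p') with pos 7 ('j'): MISMATCH
  Compare pos 1 ('g') with pos 6 ('a'): MISMATCH
  Compare pos 2 ('h') with pos 5 ('a'): MISMATCH
  Compare pos 3 ('n') with pos 4 ('o'): MISMATCH
Result: not a palindrome

0


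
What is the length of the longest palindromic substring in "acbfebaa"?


Input: "acbfebaa"
Checking substrings for palindromes:
  [6:8] "aa" (len 2) => palindrome
Longest palindromic substring: "aa" with length 2

2


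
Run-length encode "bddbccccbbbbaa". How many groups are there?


Input: bddbccccbbbbaa
Scanning for consecutive runs:
  Group 1: 'b' x 1 (positions 0-0)
  Group 2: 'd' x 2 (positions 1-2)
  Group 3: 'b' x 1 (positions 3-3)
  Group 4: 'c' x 4 (positions 4-7)
  Group 5: 'b' x 4 (positions 8-11)
  Group 6: 'a' x 2 (positions 12-13)
Total groups: 6

6


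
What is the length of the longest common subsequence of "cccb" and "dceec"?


LCS of "cccb" and "dceec"
DP table:
           d    c    e    e    c
      0    0    0    0    0    0
  c   0    0    1    1    1    1
  c   0    0    1    1    1    2
  c   0    0    1    1    1    2
  b   0    0    1    1    1    2
LCS length = dp[4][5] = 2

2


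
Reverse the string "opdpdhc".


Input: opdpdhc
Reading characters right to left:
  Position 6: 'c'
  Position 5: 'h'
  Position 4: 'd'
  Position 3: 'p'
  Position 2: 'd'
  Position 1: 'p'
  Position 0: 'o'
Reversed: chdpdpo

chdpdpo


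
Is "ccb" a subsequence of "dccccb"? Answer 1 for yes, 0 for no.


Check if "ccb" is a subsequence of "dccccb"
Greedy scan:
  Position 0 ('d'): no match needed
  Position 1 ('c'): matches sub[0] = 'c'
  Position 2 ('c'): matches sub[1] = 'c'
  Position 3 ('c'): no match needed
  Position 4 ('c'): no match needed
  Position 5 ('b'): matches sub[2] = 'b'
All 3 characters matched => is a subsequence

1


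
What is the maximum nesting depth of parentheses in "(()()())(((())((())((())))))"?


Input: "(()()())(((())((())((())))))"
Tracking depth:
  Position 0 '(': depth becomes 1
  Position 1 '(': depth becomes 2
  Position 2 ')': depth becomes 1
  Position 3 '(': depth becomes 2
  Position 4 ')': depth becomes 1
  Position 5 '(': depth becomes 2
  Position 6 ')': depth becomes 1
  Position 7 ')': depth becomes 0
  Position 8 '(': depth becomes 1
  Position 9 '(': depth becomes 2
  Position 10 '(': depth becomes 3
  Position 11 '(': depth becomes 4
  Position 12 ')': depth becomes 3
  Position 13 ')': depth becomes 2
  Position 14 '(': depth becomes 3
  Position 15 '(': depth becomes 4
  Position 16 '(': depth becomes 5
  Position 17 ')': depth becomes 4
  Position 18 ')': depth becomes 3
  Position 19 '(': depth becomes 4
  Position 20 '(': depth becomes 5
  Position 21 '(': depth becomes 6
  Position 22 ')': depth becomes 5
  Position 23 ')': depth becomes 4
  Position 24 ')': depth becomes 3
  Position 25 ')': depth becomes 2
  Position 26 ')': depth becomes 1
  Position 27 ')': depth becomes 0
Maximum depth reached: 6

6


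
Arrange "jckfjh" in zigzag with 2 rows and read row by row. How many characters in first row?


Zigzag "jckfjh" into 2 rows:
Placing characters:
  'j' => row 0
  'c' => row 1
  'k' => row 0
  'f' => row 1
  'j' => row 0
  'h' => row 1
Rows:
  Row 0: "jkj"
  Row 1: "cfh"
First row length: 3

3


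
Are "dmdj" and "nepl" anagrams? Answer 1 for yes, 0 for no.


Strings: "dmdj", "nepl"
Sorted first:  ddjm
Sorted second: elnp
Differ at position 0: 'd' vs 'e' => not anagrams

0


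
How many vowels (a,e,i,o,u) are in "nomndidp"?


Input: nomndidp
Checking each character:
  'n' at position 0: consonant
  'o' at position 1: vowel (running total: 1)
  'm' at position 2: consonant
  'n' at position 3: consonant
  'd' at position 4: consonant
  'i' at position 5: vowel (running total: 2)
  'd' at position 6: consonant
  'p' at position 7: consonant
Total vowels: 2

2


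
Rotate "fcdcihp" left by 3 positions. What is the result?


Input: "fcdcihp", rotate left by 3
First 3 characters: "fcd"
Remaining characters: "cihp"
Concatenate remaining + first: "cihp" + "fcd" = "cihpfcd"

cihpfcd


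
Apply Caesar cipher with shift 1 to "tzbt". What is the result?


Caesar cipher: shift "tzbt" by 1
  't' (pos 19) + 1 = pos 20 = 'u'
  'z' (pos 25) + 1 = pos 0 = 'a'
  'b' (pos 1) + 1 = pos 2 = 'c'
  't' (pos 19) + 1 = pos 20 = 'u'
Result: uacu

uacu


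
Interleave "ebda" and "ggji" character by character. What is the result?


Interleaving "ebda" and "ggji":
  Position 0: 'e' from first, 'g' from second => "eg"
  Position 1: 'b' from first, 'g' from second => "bg"
  Position 2: 'd' from first, 'j' from second => "dj"
  Position 3: 'a' from first, 'i' from second => "ai"
Result: egbgdjai

egbgdjai


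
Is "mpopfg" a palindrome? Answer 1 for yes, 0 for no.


Input: mpopfg
Reversed: gfpopm
  Compare pos 0 ('m') with pos 5 ('g'): MISMATCH
  Compare pos 1 ('p') with pos 4 ('f'): MISMATCH
  Compare pos 2 ('o') with pos 3 ('p'): MISMATCH
Result: not a palindrome

0


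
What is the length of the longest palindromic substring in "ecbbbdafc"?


Input: "ecbbbdafc"
Checking substrings for palindromes:
  [2:5] "bbb" (len 3) => palindrome
  [2:4] "bb" (len 2) => palindrome
  [3:5] "bb" (len 2) => palindrome
Longest palindromic substring: "bbb" with length 3

3


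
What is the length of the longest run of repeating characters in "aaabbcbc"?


Input: "aaabbcbc"
Scanning for longest run:
  Position 1 ('a'): continues run of 'a', length=2
  Position 2 ('a'): continues run of 'a', length=3
  Position 3 ('b'): new char, reset run to 1
  Position 4 ('b'): continues run of 'b', length=2
  Position 5 ('c'): new char, reset run to 1
  Position 6 ('b'): new char, reset run to 1
  Position 7 ('c'): new char, reset run to 1
Longest run: 'a' with length 3

3


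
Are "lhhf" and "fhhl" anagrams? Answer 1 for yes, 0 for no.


Strings: "lhhf", "fhhl"
Sorted first:  fhhl
Sorted second: fhhl
Sorted forms match => anagrams

1


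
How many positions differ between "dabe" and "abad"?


Comparing "dabe" and "abad" position by position:
  Position 0: 'd' vs 'a' => DIFFER
  Position 1: 'a' vs 'b' => DIFFER
  Position 2: 'b' vs 'a' => DIFFER
  Position 3: 'e' vs 'd' => DIFFER
Positions that differ: 4

4


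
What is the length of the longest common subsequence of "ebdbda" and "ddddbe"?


LCS of "ebdbda" and "ddddbe"
DP table:
           d    d    d    d    b    e
      0    0    0    0    0    0    0
  e   0    0    0    0    0    0    1
  b   0    0    0    0    0    1    1
  d   0    1    1    1    1    1    1
  b   0    1    1    1    1    2    2
  d   0    1    2    2    2    2    2
  a   0    1    2    2    2    2    2
LCS length = dp[6][6] = 2

2


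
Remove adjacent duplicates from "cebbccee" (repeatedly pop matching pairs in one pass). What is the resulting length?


Input: cebbccee
Stack-based adjacent duplicate removal:
  Read 'c': push. Stack: c
  Read 'e': push. Stack: ce
  Read 'b': push. Stack: ceb
  Read 'b': matches stack top 'b' => pop. Stack: ce
  Read 'c': push. Stack: cec
  Read 'c': matches stack top 'c' => pop. Stack: ce
  Read 'e': matches stack top 'e' => pop. Stack: c
  Read 'e': push. Stack: ce
Final stack: "ce" (length 2)

2


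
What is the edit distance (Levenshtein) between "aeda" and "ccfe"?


Computing edit distance: "aeda" -> "ccfe"
DP table:
           c    c    f    e
      0    1    2    3    4
  a   1    1    2    3    4
  e   2    2    2    3    3
  d   3    3    3    3    4
  a   4    4    4    4    4
Edit distance = dp[4][4] = 4

4


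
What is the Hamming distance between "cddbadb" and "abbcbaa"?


Comparing "cddbadb" and "abbcbaa" position by position:
  Position 0: 'c' vs 'a' => differ
  Position 1: 'd' vs 'b' => differ
  Position 2: 'd' vs 'b' => differ
  Position 3: 'b' vs 'c' => differ
  Position 4: 'a' vs 'b' => differ
  Position 5: 'd' vs 'a' => differ
  Position 6: 'b' vs 'a' => differ
Total differences (Hamming distance): 7

7


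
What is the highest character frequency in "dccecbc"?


Input: dccecbc
Character counts:
  'b': 1
  'c': 4
  'd': 1
  'e': 1
Maximum frequency: 4

4


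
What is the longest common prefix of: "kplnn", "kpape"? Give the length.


Words: kplnn, kpape
  Position 0: all 'k' => match
  Position 1: all 'p' => match
  Position 2: ('l', 'a') => mismatch, stop
LCP = "kp" (length 2)

2


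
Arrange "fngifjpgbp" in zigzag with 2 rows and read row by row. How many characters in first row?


Zigzag "fngifjpgbp" into 2 rows:
Placing characters:
  'f' => row 0
  'n' => row 1
  'g' => row 0
  'i' => row 1
  'f' => row 0
  'j' => row 1
  'p' => row 0
  'g' => row 1
  'b' => row 0
  'p' => row 1
Rows:
  Row 0: "fgfpb"
  Row 1: "nijgp"
First row length: 5

5


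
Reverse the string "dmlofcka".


Input: dmlofcka
Reading characters right to left:
  Position 7: 'a'
  Position 6: 'k'
  Position 5: 'c'
  Position 4: 'f'
  Position 3: 'o'
  Position 2: 'l'
  Position 1: 'm'
  Position 0: 'd'
Reversed: akcfolmd

akcfolmd


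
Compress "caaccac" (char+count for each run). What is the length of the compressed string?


Input: caaccac
Runs:
  'c' x 1 => "c1"
  'a' x 2 => "a2"
  'c' x 2 => "c2"
  'a' x 1 => "a1"
  'c' x 1 => "c1"
Compressed: "c1a2c2a1c1"
Compressed length: 10

10


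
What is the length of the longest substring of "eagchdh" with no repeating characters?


Input: "eagchdh"
Sliding window (track last position of each char):
  Position 0 ('e'): window [0,0] length 1 -- new best
  Position 1 ('a'): window [0,1] length 2 -- new best
  Position 2 ('g'): window [0,2] length 3 -- new best
  Position 3 ('c'): window [0,3] length 4 -- new best
  Position 4 ('h'): window [0,4] length 5 -- new best
  Position 5 ('d'): window [0,5] length 6 -- new best
  Position 6 ('h'): repeat (last at 4), move window start to 5
  Position 6 ('h'): window [5,6] length 2
Longest substring with no repeats: "eagchd" with length 6

6


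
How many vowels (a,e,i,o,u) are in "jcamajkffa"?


Input: jcamajkffa
Checking each character:
  'j' at position 0: consonant
  'c' at position 1: consonant
  'a' at position 2: vowel (running total: 1)
  'm' at position 3: consonant
  'a' at position 4: vowel (running total: 2)
  'j' at position 5: consonant
  'k' at position 6: consonant
  'f' at position 7: consonant
  'f' at position 8: consonant
  'a' at position 9: vowel (running total: 3)
Total vowels: 3

3


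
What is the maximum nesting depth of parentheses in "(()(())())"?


Input: "(()(())())"
Tracking depth:
  Position 0 '(': depth becomes 1
  Position 1 '(': depth becomes 2
  Position 2 ')': depth becomes 1
  Position 3 '(': depth becomes 2
  Position 4 '(': depth becomes 3
  Position 5 ')': depth becomes 2
  Position 6 ')': depth becomes 1
  Position 7 '(': depth becomes 2
  Position 8 ')': depth becomes 1
  Position 9 ')': depth becomes 0
Maximum depth reached: 3

3


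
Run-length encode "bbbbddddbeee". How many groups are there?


Input: bbbbddddbeee
Scanning for consecutive runs:
  Group 1: 'b' x 4 (positions 0-3)
  Group 2: 'd' x 4 (positions 4-7)
  Group 3: 'b' x 1 (positions 8-8)
  Group 4: 'e' x 3 (positions 9-11)
Total groups: 4

4


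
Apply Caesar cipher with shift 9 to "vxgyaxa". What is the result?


Caesar cipher: shift "vxgyaxa" by 9
  'v' (pos 21) + 9 = pos 4 = 'e'
  'x' (pos 23) + 9 = pos 6 = 'g'
  'g' (pos 6) + 9 = pos 15 = 'p'
  'y' (pos 24) + 9 = pos 7 = 'h'
  'a' (pos 0) + 9 = pos 9 = 'j'
  'x' (pos 23) + 9 = pos 6 = 'g'
  'a' (pos 0) + 9 = pos 9 = 'j'
Result: egphjgj

egphjgj


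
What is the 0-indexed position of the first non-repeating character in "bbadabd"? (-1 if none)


Input: bbadabd
Character frequencies:
  'a': 2
  'b': 3
  'd': 2
Scanning left to right for freq == 1:
  Position 0 ('b'): freq=3, skip
  Position 1 ('b'): freq=3, skip
  Position 2 ('a'): freq=2, skip
  Position 3 ('d'): freq=2, skip
  Position 4 ('a'): freq=2, skip
  Position 5 ('b'): freq=3, skip
  Position 6 ('d'): freq=2, skip
  No unique character found => answer = -1

-1


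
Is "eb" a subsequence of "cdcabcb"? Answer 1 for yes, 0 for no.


Check if "eb" is a subsequence of "cdcabcb"
Greedy scan:
  Position 0 ('c'): no match needed
  Position 1 ('d'): no match needed
  Position 2 ('c'): no match needed
  Position 3 ('a'): no match needed
  Position 4 ('b'): no match needed
  Position 5 ('c'): no match needed
  Position 6 ('b'): no match needed
Only matched 0/2 characters => not a subsequence

0


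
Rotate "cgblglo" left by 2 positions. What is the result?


Input: "cgblglo", rotate left by 2
First 2 characters: "cg"
Remaining characters: "blglo"
Concatenate remaining + first: "blglo" + "cg" = "blglocg"

blglocg


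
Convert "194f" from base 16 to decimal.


Input: "194f" in base 16
Positional expansion:
  Digit '1' (value 1) x 16^3 = 4096
  Digit '9' (value 9) x 16^2 = 2304
  Digit '4' (value 4) x 16^1 = 64
  Digit 'f' (value 15) x 16^0 = 15
Sum = 6479

6479


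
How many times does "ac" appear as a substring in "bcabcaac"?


Searching for "ac" in "bcabcaac"
Scanning each position:
  Position 0: "bc" => no
  Position 1: "ca" => no
  Position 2: "ab" => no
  Position 3: "bc" => no
  Position 4: "ca" => no
  Position 5: "aa" => no
  Position 6: "ac" => MATCH
Total occurrences: 1

1


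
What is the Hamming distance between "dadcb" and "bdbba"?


Comparing "dadcb" and "bdbba" position by position:
  Position 0: 'd' vs 'b' => differ
  Position 1: 'a' vs 'd' => differ
  Position 2: 'd' vs 'b' => differ
  Position 3: 'c' vs 'b' => differ
  Position 4: 'b' vs 'a' => differ
Total differences (Hamming distance): 5

5


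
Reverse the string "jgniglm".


Input: jgniglm
Reading characters right to left:
  Position 6: 'm'
  Position 5: 'l'
  Position 4: 'g'
  Position 3: 'i'
  Position 2: 'n'
  Position 1: 'g'
  Position 0: 'j'
Reversed: mlgingj

mlgingj


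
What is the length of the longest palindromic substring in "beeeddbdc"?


Input: "beeeddbdc"
Checking substrings for palindromes:
  [1:4] "eee" (len 3) => palindrome
  [5:8] "dbd" (len 3) => palindrome
  [1:3] "ee" (len 2) => palindrome
  [2:4] "ee" (len 2) => palindrome
  [4:6] "dd" (len 2) => palindrome
Longest palindromic substring: "eee" with length 3

3


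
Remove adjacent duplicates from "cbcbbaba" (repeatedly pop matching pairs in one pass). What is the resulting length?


Input: cbcbbaba
Stack-based adjacent duplicate removal:
  Read 'c': push. Stack: c
  Read 'b': push. Stack: cb
  Read 'c': push. Stack: cbc
  Read 'b': push. Stack: cbcb
  Read 'b': matches stack top 'b' => pop. Stack: cbc
  Read 'a': push. Stack: cbca
  Read 'b': push. Stack: cbcab
  Read 'a': push. Stack: cbcaba
Final stack: "cbcaba" (length 6)

6


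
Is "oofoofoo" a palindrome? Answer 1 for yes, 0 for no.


Input: oofoofoo
Reversed: oofoofoo
  Compare pos 0 ('o') with pos 7 ('o'): match
  Compare pos 1 ('o') with pos 6 ('o'): match
  Compare pos 2 ('f') with pos 5 ('f'): match
  Compare pos 3 ('o') with pos 4 ('o'): match
Result: palindrome

1


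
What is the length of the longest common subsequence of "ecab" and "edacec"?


LCS of "ecab" and "edacec"
DP table:
           e    d    a    c    e    c
      0    0    0    0    0    0    0
  e   0    1    1    1    1    1    1
  c   0    1    1    1    2    2    2
  a   0    1    1    2    2    2    2
  b   0    1    1    2    2    2    2
LCS length = dp[4][6] = 2

2


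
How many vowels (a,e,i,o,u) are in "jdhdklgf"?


Input: jdhdklgf
Checking each character:
  'j' at position 0: consonant
  'd' at position 1: consonant
  'h' at position 2: consonant
  'd' at position 3: consonant
  'k' at position 4: consonant
  'l' at position 5: consonant
  'g' at position 6: consonant
  'f' at position 7: consonant
Total vowels: 0

0


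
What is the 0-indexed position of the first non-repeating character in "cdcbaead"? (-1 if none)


Input: cdcbaead
Character frequencies:
  'a': 2
  'b': 1
  'c': 2
  'd': 2
  'e': 1
Scanning left to right for freq == 1:
  Position 0 ('c'): freq=2, skip
  Position 1 ('d'): freq=2, skip
  Position 2 ('c'): freq=2, skip
  Position 3 ('b'): unique! => answer = 3

3


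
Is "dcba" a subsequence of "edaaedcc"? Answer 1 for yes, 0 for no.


Check if "dcba" is a subsequence of "edaaedcc"
Greedy scan:
  Position 0 ('e'): no match needed
  Position 1 ('d'): matches sub[0] = 'd'
  Position 2 ('a'): no match needed
  Position 3 ('a'): no match needed
  Position 4 ('e'): no match needed
  Position 5 ('d'): no match needed
  Position 6 ('c'): matches sub[1] = 'c'
  Position 7 ('c'): no match needed
Only matched 2/4 characters => not a subsequence

0


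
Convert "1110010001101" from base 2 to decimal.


Input: "1110010001101" in base 2
Positional expansion:
  Digit '1' (value 1) x 2^12 = 4096
  Digit '1' (value 1) x 2^11 = 2048
  Digit '1' (value 1) x 2^10 = 1024
  Digit '0' (value 0) x 2^9 = 0
  Digit '0' (value 0) x 2^8 = 0
  Digit '1' (value 1) x 2^7 = 128
  Digit '0' (value 0) x 2^6 = 0
  Digit '0' (value 0) x 2^5 = 0
  Digit '0' (value 0) x 2^4 = 0
  Digit '1' (value 1) x 2^3 = 8
  Digit '1' (value 1) x 2^2 = 4
  Digit '0' (value 0) x 2^1 = 0
  Digit '1' (value 1) x 2^0 = 1
Sum = 7309

7309


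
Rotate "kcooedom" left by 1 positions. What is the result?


Input: "kcooedom", rotate left by 1
First 1 characters: "k"
Remaining characters: "cooedom"
Concatenate remaining + first: "cooedom" + "k" = "cooedomk"

cooedomk


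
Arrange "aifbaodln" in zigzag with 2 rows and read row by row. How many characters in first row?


Zigzag "aifbaodln" into 2 rows:
Placing characters:
  'a' => row 0
  'i' => row 1
  'f' => row 0
  'b' => row 1
  'a' => row 0
  'o' => row 1
  'd' => row 0
  'l' => row 1
  'n' => row 0
Rows:
  Row 0: "afadn"
  Row 1: "ibol"
First row length: 5

5


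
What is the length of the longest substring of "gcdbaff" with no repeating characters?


Input: "gcdbaff"
Sliding window (track last position of each char):
  Position 0 ('g'): window [0,0] length 1 -- new best
  Position 1 ('c'): window [0,1] length 2 -- new best
  Position 2 ('d'): window [0,2] length 3 -- new best
  Position 3 ('b'): window [0,3] length 4 -- new best
  Position 4 ('a'): window [0,4] length 5 -- new best
  Position 5 ('f'): window [0,5] length 6 -- new best
  Position 6 ('f'): repeat (last at 5), move window start to 6
  Position 6 ('f'): window [6,6] length 1
Longest substring with no repeats: "gcdbaf" with length 6

6


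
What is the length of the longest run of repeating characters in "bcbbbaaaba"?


Input: "bcbbbaaaba"
Scanning for longest run:
  Position 1 ('c'): new char, reset run to 1
  Position 2 ('b'): new char, reset run to 1
  Position 3 ('b'): continues run of 'b', length=2
  Position 4 ('b'): continues run of 'b', length=3
  Position 5 ('a'): new char, reset run to 1
  Position 6 ('a'): continues run of 'a', length=2
  Position 7 ('a'): continues run of 'a', length=3
  Position 8 ('b'): new char, reset run to 1
  Position 9 ('a'): new char, reset run to 1
Longest run: 'b' with length 3

3


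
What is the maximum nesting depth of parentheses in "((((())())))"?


Input: "((((())())))"
Tracking depth:
  Position 0 '(': depth becomes 1
  Position 1 '(': depth becomes 2
  Position 2 '(': depth becomes 3
  Position 3 '(': depth becomes 4
  Position 4 '(': depth becomes 5
  Position 5 ')': depth becomes 4
  Position 6 ')': depth becomes 3
  Position 7 '(': depth becomes 4
  Position 8 ')': depth becomes 3
  Position 9 ')': depth becomes 2
  Position 10 ')': depth becomes 1
  Position 11 ')': depth becomes 0
Maximum depth reached: 5

5


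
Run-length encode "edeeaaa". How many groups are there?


Input: edeeaaa
Scanning for consecutive runs:
  Group 1: 'e' x 1 (positions 0-0)
  Group 2: 'd' x 1 (positions 1-1)
  Group 3: 'e' x 2 (positions 2-3)
  Group 4: 'a' x 3 (positions 4-6)
Total groups: 4

4


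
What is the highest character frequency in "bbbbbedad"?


Input: bbbbbedad
Character counts:
  'a': 1
  'b': 5
  'd': 2
  'e': 1
Maximum frequency: 5

5


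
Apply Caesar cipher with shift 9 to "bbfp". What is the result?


Caesar cipher: shift "bbfp" by 9
  'b' (pos 1) + 9 = pos 10 = 'k'
  'b' (pos 1) + 9 = pos 10 = 'k'
  'f' (pos 5) + 9 = pos 14 = 'o'
  'p' (pos 15) + 9 = pos 24 = 'y'
Result: kkoy

kkoy


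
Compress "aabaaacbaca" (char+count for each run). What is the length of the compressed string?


Input: aabaaacbaca
Runs:
  'a' x 2 => "a2"
  'b' x 1 => "b1"
  'a' x 3 => "a3"
  'c' x 1 => "c1"
  'b' x 1 => "b1"
  'a' x 1 => "a1"
  'c' x 1 => "c1"
  'a' x 1 => "a1"
Compressed: "a2b1a3c1b1a1c1a1"
Compressed length: 16

16


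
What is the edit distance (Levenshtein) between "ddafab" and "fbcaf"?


Computing edit distance: "ddafab" -> "fbcaf"
DP table:
           f    b    c    a    f
      0    1    2    3    4    5
  d   1    1    2    3    4    5
  d   2    2    2    3    4    5
  a   3    3    3    3    3    4
  f   4    3    4    4    4    3
  a   5    4    4    5    4    4
  b   6    5    4    5    5    5
Edit distance = dp[6][5] = 5

5


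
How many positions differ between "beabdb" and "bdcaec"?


Comparing "beabdb" and "bdcaec" position by position:
  Position 0: 'b' vs 'b' => same
  Position 1: 'e' vs 'd' => DIFFER
  Position 2: 'a' vs 'c' => DIFFER
  Position 3: 'b' vs 'a' => DIFFER
  Position 4: 'd' vs 'e' => DIFFER
  Position 5: 'b' vs 'c' => DIFFER
Positions that differ: 5

5


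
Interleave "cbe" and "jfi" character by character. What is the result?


Interleaving "cbe" and "jfi":
  Position 0: 'c' from first, 'j' from second => "cj"
  Position 1: 'b' from first, 'f' from second => "bf"
  Position 2: 'e' from first, 'i' from second => "ei"
Result: cjbfei

cjbfei


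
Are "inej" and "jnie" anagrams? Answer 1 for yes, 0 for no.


Strings: "inej", "jnie"
Sorted first:  eijn
Sorted second: eijn
Sorted forms match => anagrams

1


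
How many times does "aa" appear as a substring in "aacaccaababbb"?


Searching for "aa" in "aacaccaababbb"
Scanning each position:
  Position 0: "aa" => MATCH
  Position 1: "ac" => no
  Position 2: "ca" => no
  Position 3: "ac" => no
  Position 4: "cc" => no
  Position 5: "ca" => no
  Position 6: "aa" => MATCH
  Position 7: "ab" => no
  Position 8: "ba" => no
  Position 9: "ab" => no
  Position 10: "bb" => no
  Position 11: "bb" => no
Total occurrences: 2

2


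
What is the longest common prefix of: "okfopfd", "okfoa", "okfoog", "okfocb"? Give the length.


Words: okfopfd, okfoa, okfoog, okfocb
  Position 0: all 'o' => match
  Position 1: all 'k' => match
  Position 2: all 'f' => match
  Position 3: all 'o' => match
  Position 4: ('p', 'a', 'o', 'c') => mismatch, stop
LCP = "okfo" (length 4)

4


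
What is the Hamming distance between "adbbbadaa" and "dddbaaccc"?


Comparing "adbbbadaa" and "dddbaaccc" position by position:
  Position 0: 'a' vs 'd' => differ
  Position 1: 'd' vs 'd' => same
  Position 2: 'b' vs 'd' => differ
  Position 3: 'b' vs 'b' => same
  Position 4: 'b' vs 'a' => differ
  Position 5: 'a' vs 'a' => same
  Position 6: 'd' vs 'c' => differ
  Position 7: 'a' vs 'c' => differ
  Position 8: 'a' vs 'c' => differ
Total differences (Hamming distance): 6

6


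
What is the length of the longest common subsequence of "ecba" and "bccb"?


LCS of "ecba" and "bccb"
DP table:
           b    c    c    b
      0    0    0    0    0
  e   0    0    0    0    0
  c   0    0    1    1    1
  b   0    1    1    1    2
  a   0    1    1    1    2
LCS length = dp[4][4] = 2

2


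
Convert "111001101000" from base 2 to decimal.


Input: "111001101000" in base 2
Positional expansion:
  Digit '1' (value 1) x 2^11 = 2048
  Digit '1' (value 1) x 2^10 = 1024
  Digit '1' (value 1) x 2^9 = 512
  Digit '0' (value 0) x 2^8 = 0
  Digit '0' (value 0) x 2^7 = 0
  Digit '1' (value 1) x 2^6 = 64
  Digit '1' (value 1) x 2^5 = 32
  Digit '0' (value 0) x 2^4 = 0
  Digit '1' (value 1) x 2^3 = 8
  Digit '0' (value 0) x 2^2 = 0
  Digit '0' (value 0) x 2^1 = 0
  Digit '0' (value 0) x 2^0 = 0
Sum = 3688

3688


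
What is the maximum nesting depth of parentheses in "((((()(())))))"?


Input: "((((()(())))))"
Tracking depth:
  Position 0 '(': depth becomes 1
  Position 1 '(': depth becomes 2
  Position 2 '(': depth becomes 3
  Position 3 '(': depth becomes 4
  Position 4 '(': depth becomes 5
  Position 5 ')': depth becomes 4
  Position 6 '(': depth becomes 5
  Position 7 '(': depth becomes 6
  Position 8 ')': depth becomes 5
  Position 9 ')': depth becomes 4
  Position 10 ')': depth becomes 3
  Position 11 ')': depth becomes 2
  Position 12 ')': depth becomes 1
  Position 13 ')': depth becomes 0
Maximum depth reached: 6

6


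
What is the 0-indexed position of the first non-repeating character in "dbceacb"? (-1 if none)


Input: dbceacb
Character frequencies:
  'a': 1
  'b': 2
  'c': 2
  'd': 1
  'e': 1
Scanning left to right for freq == 1:
  Position 0 ('d'): unique! => answer = 0

0


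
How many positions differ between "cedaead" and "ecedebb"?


Comparing "cedaead" and "ecedebb" position by position:
  Position 0: 'c' vs 'e' => DIFFER
  Position 1: 'e' vs 'c' => DIFFER
  Position 2: 'd' vs 'e' => DIFFER
  Position 3: 'a' vs 'd' => DIFFER
  Position 4: 'e' vs 'e' => same
  Position 5: 'a' vs 'b' => DIFFER
  Position 6: 'd' vs 'b' => DIFFER
Positions that differ: 6

6


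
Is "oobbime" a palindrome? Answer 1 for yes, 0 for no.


Input: oobbime
Reversed: emibboo
  Compare pos 0 ('o') with pos 6 ('e'): MISMATCH
  Compare pos 1 ('o') with pos 5 ('m'): MISMATCH
  Compare pos 2 ('b') with pos 4 ('i'): MISMATCH
Result: not a palindrome

0


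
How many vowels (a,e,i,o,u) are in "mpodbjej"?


Input: mpodbjej
Checking each character:
  'm' at position 0: consonant
  'p' at position 1: consonant
  'o' at position 2: vowel (running total: 1)
  'd' at position 3: consonant
  'b' at position 4: consonant
  'j' at position 5: consonant
  'e' at position 6: vowel (running total: 2)
  'j' at position 7: consonant
Total vowels: 2

2


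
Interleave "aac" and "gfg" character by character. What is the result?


Interleaving "aac" and "gfg":
  Position 0: 'a' from first, 'g' from second => "ag"
  Position 1: 'a' from first, 'f' from second => "af"
  Position 2: 'c' from first, 'g' from second => "cg"
Result: agafcg

agafcg


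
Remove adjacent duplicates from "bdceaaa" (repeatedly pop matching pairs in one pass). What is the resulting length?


Input: bdceaaa
Stack-based adjacent duplicate removal:
  Read 'b': push. Stack: b
  Read 'd': push. Stack: bd
  Read 'c': push. Stack: bdc
  Read 'e': push. Stack: bdce
  Read 'a': push. Stack: bdcea
  Read 'a': matches stack top 'a' => pop. Stack: bdce
  Read 'a': push. Stack: bdcea
Final stack: "bdcea" (length 5)

5


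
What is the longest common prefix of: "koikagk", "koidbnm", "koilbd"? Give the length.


Words: koikagk, koidbnm, koilbd
  Position 0: all 'k' => match
  Position 1: all 'o' => match
  Position 2: all 'i' => match
  Position 3: ('k', 'd', 'l') => mismatch, stop
LCP = "koi" (length 3)

3


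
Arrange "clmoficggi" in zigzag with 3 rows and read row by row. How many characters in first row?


Zigzag "clmoficggi" into 3 rows:
Placing characters:
  'c' => row 0
  'l' => row 1
  'm' => row 2
  'o' => row 1
  'f' => row 0
  'i' => row 1
  'c' => row 2
  'g' => row 1
  'g' => row 0
  'i' => row 1
Rows:
  Row 0: "cfg"
  Row 1: "loigi"
  Row 2: "mc"
First row length: 3

3


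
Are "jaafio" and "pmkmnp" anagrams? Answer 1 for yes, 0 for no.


Strings: "jaafio", "pmkmnp"
Sorted first:  aafijo
Sorted second: kmmnpp
Differ at position 0: 'a' vs 'k' => not anagrams

0


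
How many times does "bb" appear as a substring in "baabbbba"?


Searching for "bb" in "baabbbba"
Scanning each position:
  Position 0: "ba" => no
  Position 1: "aa" => no
  Position 2: "ab" => no
  Position 3: "bb" => MATCH
  Position 4: "bb" => MATCH
  Position 5: "bb" => MATCH
  Position 6: "ba" => no
Total occurrences: 3

3


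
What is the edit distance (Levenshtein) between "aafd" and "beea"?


Computing edit distance: "aafd" -> "beea"
DP table:
           b    e    e    a
      0    1    2    3    4
  a   1    1    2    3    3
  a   2    2    2    3    3
  f   3    3    3    3    4
  d   4    4    4    4    4
Edit distance = dp[4][4] = 4

4


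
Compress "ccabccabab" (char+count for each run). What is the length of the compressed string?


Input: ccabccabab
Runs:
  'c' x 2 => "c2"
  'a' x 1 => "a1"
  'b' x 1 => "b1"
  'c' x 2 => "c2"
  'a' x 1 => "a1"
  'b' x 1 => "b1"
  'a' x 1 => "a1"
  'b' x 1 => "b1"
Compressed: "c2a1b1c2a1b1a1b1"
Compressed length: 16

16


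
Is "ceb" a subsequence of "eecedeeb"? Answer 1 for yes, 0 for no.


Check if "ceb" is a subsequence of "eecedeeb"
Greedy scan:
  Position 0 ('e'): no match needed
  Position 1 ('e'): no match needed
  Position 2 ('c'): matches sub[0] = 'c'
  Position 3 ('e'): matches sub[1] = 'e'
  Position 4 ('d'): no match needed
  Position 5 ('e'): no match needed
  Position 6 ('e'): no match needed
  Position 7 ('b'): matches sub[2] = 'b'
All 3 characters matched => is a subsequence

1


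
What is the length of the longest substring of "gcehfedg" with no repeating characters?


Input: "gcehfedg"
Sliding window (track last position of each char):
  Position 0 ('g'): window [0,0] length 1 -- new best
  Position 1 ('c'): window [0,1] length 2 -- new best
  Position 2 ('e'): window [0,2] length 3 -- new best
  Position 3 ('h'): window [0,3] length 4 -- new best
  Position 4 ('f'): window [0,4] length 5 -- new best
  Position 5 ('e'): repeat (last at 2), move window start to 3
  Position 5 ('e'): window [3,5] length 3
  Position 6 ('d'): window [3,6] length 4
  Position 7 ('g'): window [3,7] length 5
Longest substring with no repeats: "gcehf" with length 5

5


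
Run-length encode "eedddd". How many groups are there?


Input: eedddd
Scanning for consecutive runs:
  Group 1: 'e' x 2 (positions 0-1)
  Group 2: 'd' x 4 (positions 2-5)
Total groups: 2

2


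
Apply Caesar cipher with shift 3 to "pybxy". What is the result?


Caesar cipher: shift "pybxy" by 3
  'p' (pos 15) + 3 = pos 18 = 's'
  'y' (pos 24) + 3 = pos 1 = 'b'
  'b' (pos 1) + 3 = pos 4 = 'e'
  'x' (pos 23) + 3 = pos 0 = 'a'
  'y' (pos 24) + 3 = pos 1 = 'b'
Result: sbeab

sbeab


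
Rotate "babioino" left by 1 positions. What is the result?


Input: "babioino", rotate left by 1
First 1 characters: "b"
Remaining characters: "abioino"
Concatenate remaining + first: "abioino" + "b" = "abioinob"

abioinob


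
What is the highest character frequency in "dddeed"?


Input: dddeed
Character counts:
  'd': 4
  'e': 2
Maximum frequency: 4

4


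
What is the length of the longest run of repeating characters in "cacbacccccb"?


Input: "cacbacccccb"
Scanning for longest run:
  Position 1 ('a'): new char, reset run to 1
  Position 2 ('c'): new char, reset run to 1
  Position 3 ('b'): new char, reset run to 1
  Position 4 ('a'): new char, reset run to 1
  Position 5 ('c'): new char, reset run to 1
  Position 6 ('c'): continues run of 'c', length=2
  Position 7 ('c'): continues run of 'c', length=3
  Position 8 ('c'): continues run of 'c', length=4
  Position 9 ('c'): continues run of 'c', length=5
  Position 10 ('b'): new char, reset run to 1
Longest run: 'c' with length 5

5


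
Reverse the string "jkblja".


Input: jkblja
Reading characters right to left:
  Position 5: 'a'
  Position 4: 'j'
  Position 3: 'l'
  Position 2: 'b'
  Position 1: 'k'
  Position 0: 'j'
Reversed: ajlbkj

ajlbkj


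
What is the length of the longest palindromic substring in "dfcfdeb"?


Input: "dfcfdeb"
Checking substrings for palindromes:
  [0:5] "dfcfd" (len 5) => palindrome
  [1:4] "fcf" (len 3) => palindrome
Longest palindromic substring: "dfcfd" with length 5

5


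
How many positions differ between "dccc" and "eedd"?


Comparing "dccc" and "eedd" position by position:
  Position 0: 'd' vs 'e' => DIFFER
  Position 1: 'c' vs 'e' => DIFFER
  Position 2: 'c' vs 'd' => DIFFER
  Position 3: 'c' vs 'd' => DIFFER
Positions that differ: 4

4


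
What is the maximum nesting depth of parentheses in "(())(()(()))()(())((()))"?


Input: "(())(()(()))()(())((()))"
Tracking depth:
  Position 0 '(': depth becomes 1
  Position 1 '(': depth becomes 2
  Position 2 ')': depth becomes 1
  Position 3 ')': depth becomes 0
  Position 4 '(': depth becomes 1
  Position 5 '(': depth becomes 2
  Position 6 ')': depth becomes 1
  Position 7 '(': depth becomes 2
  Position 8 '(': depth becomes 3
  Position 9 ')': depth becomes 2
  Position 10 ')': depth becomes 1
  Position 11 ')': depth becomes 0
  Position 12 '(': depth becomes 1
  Position 13 ')': depth becomes 0
  Position 14 '(': depth becomes 1
  Position 15 '(': depth becomes 2
  Position 16 ')': depth becomes 1
  Position 17 ')': depth becomes 0
  Position 18 '(': depth becomes 1
  Position 19 '(': depth becomes 2
  Position 20 '(': depth becomes 3
  Position 21 ')': depth becomes 2
  Position 22 ')': depth becomes 1
  Position 23 ')': depth becomes 0
Maximum depth reached: 3

3


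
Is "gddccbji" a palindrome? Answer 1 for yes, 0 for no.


Input: gddccbji
Reversed: ijbccddg
  Compare pos 0 ('g') with pos 7 ('i'): MISMATCH
  Compare pos 1 ('d') with pos 6 ('j'): MISMATCH
  Compare pos 2 ('d') with pos 5 ('b'): MISMATCH
  Compare pos 3 ('c') with pos 4 ('c'): match
Result: not a palindrome

0


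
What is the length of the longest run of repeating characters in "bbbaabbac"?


Input: "bbbaabbac"
Scanning for longest run:
  Position 1 ('b'): continues run of 'b', length=2
  Position 2 ('b'): continues run of 'b', length=3
  Position 3 ('a'): new char, reset run to 1
  Position 4 ('a'): continues run of 'a', length=2
  Position 5 ('b'): new char, reset run to 1
  Position 6 ('b'): continues run of 'b', length=2
  Position 7 ('a'): new char, reset run to 1
  Position 8 ('c'): new char, reset run to 1
Longest run: 'b' with length 3

3


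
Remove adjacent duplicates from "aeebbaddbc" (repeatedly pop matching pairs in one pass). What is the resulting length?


Input: aeebbaddbc
Stack-based adjacent duplicate removal:
  Read 'a': push. Stack: a
  Read 'e': push. Stack: ae
  Read 'e': matches stack top 'e' => pop. Stack: a
  Read 'b': push. Stack: ab
  Read 'b': matches stack top 'b' => pop. Stack: a
  Read 'a': matches stack top 'a' => pop. Stack: (empty)
  Read 'd': push. Stack: d
  Read 'd': matches stack top 'd' => pop. Stack: (empty)
  Read 'b': push. Stack: b
  Read 'c': push. Stack: bc
Final stack: "bc" (length 2)

2


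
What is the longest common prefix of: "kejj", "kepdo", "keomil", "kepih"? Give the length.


Words: kejj, kepdo, keomil, kepih
  Position 0: all 'k' => match
  Position 1: all 'e' => match
  Position 2: ('j', 'p', 'o', 'p') => mismatch, stop
LCP = "ke" (length 2)

2


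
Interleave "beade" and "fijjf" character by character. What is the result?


Interleaving "beade" and "fijjf":
  Position 0: 'b' from first, 'f' from second => "bf"
  Position 1: 'e' from first, 'i' from second => "ei"
  Position 2: 'a' from first, 'j' from second => "aj"
  Position 3: 'd' from first, 'j' from second => "dj"
  Position 4: 'e' from first, 'f' from second => "ef"
Result: bfeiajdjef

bfeiajdjef


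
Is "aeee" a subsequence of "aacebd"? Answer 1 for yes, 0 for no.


Check if "aeee" is a subsequence of "aacebd"
Greedy scan:
  Position 0 ('a'): matches sub[0] = 'a'
  Position 1 ('a'): no match needed
  Position 2 ('c'): no match needed
  Position 3 ('e'): matches sub[1] = 'e'
  Position 4 ('b'): no match needed
  Position 5 ('d'): no match needed
Only matched 2/4 characters => not a subsequence

0


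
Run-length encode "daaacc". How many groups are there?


Input: daaacc
Scanning for consecutive runs:
  Group 1: 'd' x 1 (positions 0-0)
  Group 2: 'a' x 3 (positions 1-3)
  Group 3: 'c' x 2 (positions 4-5)
Total groups: 3

3


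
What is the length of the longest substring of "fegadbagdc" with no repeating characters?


Input: "fegadbagdc"
Sliding window (track last position of each char):
  Position 0 ('f'): window [0,0] length 1 -- new best
  Position 1 ('e'): window [0,1] length 2 -- new best
  Position 2 ('g'): window [0,2] length 3 -- new best
  Position 3 ('a'): window [0,3] length 4 -- new best
  Position 4 ('d'): window [0,4] length 5 -- new best
  Position 5 ('b'): window [0,5] length 6 -- new best
  Position 6 ('a'): repeat (last at 3), move window start to 4
  Position 6 ('a'): window [4,6] length 3
  Position 7 ('g'): window [4,7] length 4
  Position 8 ('d'): repeat (last at 4), move window start to 5
  Position 8 ('d'): window [5,8] length 4
  Position 9 ('c'): window [5,9] length 5
Longest substring with no repeats: "fegadb" with length 6

6


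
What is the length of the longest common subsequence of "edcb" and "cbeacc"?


LCS of "edcb" and "cbeacc"
DP table:
           c    b    e    a    c    c
      0    0    0    0    0    0    0
  e   0    0    0    1    1    1    1
  d   0    0    0    1    1    1    1
  c   0    1    1    1    1    2    2
  b   0    1    2    2    2    2    2
LCS length = dp[4][6] = 2

2


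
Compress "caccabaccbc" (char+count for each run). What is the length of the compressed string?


Input: caccabaccbc
Runs:
  'c' x 1 => "c1"
  'a' x 1 => "a1"
  'c' x 2 => "c2"
  'a' x 1 => "a1"
  'b' x 1 => "b1"
  'a' x 1 => "a1"
  'c' x 2 => "c2"
  'b' x 1 => "b1"
  'c' x 1 => "c1"
Compressed: "c1a1c2a1b1a1c2b1c1"
Compressed length: 18

18


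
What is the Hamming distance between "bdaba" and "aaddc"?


Comparing "bdaba" and "aaddc" position by position:
  Position 0: 'b' vs 'a' => differ
  Position 1: 'd' vs 'a' => differ
  Position 2: 'a' vs 'd' => differ
  Position 3: 'b' vs 'd' => differ
  Position 4: 'a' vs 'c' => differ
Total differences (Hamming distance): 5

5


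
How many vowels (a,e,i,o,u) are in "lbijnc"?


Input: lbijnc
Checking each character:
  'l' at position 0: consonant
  'b' at position 1: consonant
  'i' at position 2: vowel (running total: 1)
  'j' at position 3: consonant
  'n' at position 4: consonant
  'c' at position 5: consonant
Total vowels: 1

1


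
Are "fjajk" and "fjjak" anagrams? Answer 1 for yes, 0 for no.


Strings: "fjajk", "fjjak"
Sorted first:  afjjk
Sorted second: afjjk
Sorted forms match => anagrams

1


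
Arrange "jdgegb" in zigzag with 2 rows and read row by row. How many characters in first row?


Zigzag "jdgegb" into 2 rows:
Placing characters:
  'j' => row 0
  'd' => row 1
  'g' => row 0
  'e' => row 1
  'g' => row 0
  'b' => row 1
Rows:
  Row 0: "jgg"
  Row 1: "deb"
First row length: 3

3


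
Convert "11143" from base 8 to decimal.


Input: "11143" in base 8
Positional expansion:
  Digit '1' (value 1) x 8^4 = 4096
  Digit '1' (value 1) x 8^3 = 512
  Digit '1' (value 1) x 8^2 = 64
  Digit '4' (value 4) x 8^1 = 32
  Digit '3' (value 3) x 8^0 = 3
Sum = 4707

4707


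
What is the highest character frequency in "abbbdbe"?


Input: abbbdbe
Character counts:
  'a': 1
  'b': 4
  'd': 1
  'e': 1
Maximum frequency: 4

4


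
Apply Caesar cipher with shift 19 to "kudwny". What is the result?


Caesar cipher: shift "kudwny" by 19
  'k' (pos 10) + 19 = pos 3 = 'd'
  'u' (pos 20) + 19 = pos 13 = 'n'
  'd' (pos 3) + 19 = pos 22 = 'w'
  'w' (pos 22) + 19 = pos 15 = 'p'
  'n' (pos 13) + 19 = pos 6 = 'g'
  'y' (pos 24) + 19 = pos 17 = 'r'
Result: dnwpgr

dnwpgr


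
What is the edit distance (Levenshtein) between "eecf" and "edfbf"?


Computing edit distance: "eecf" -> "edfbf"
DP table:
           e    d    f    b    f
      0    1    2    3    4    5
  e   1    0    1    2    3    4
  e   2    1    1    2    3    4
  c   3    2    2    2    3    4
  f   4    3    3    2    3    3
Edit distance = dp[4][5] = 3

3
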